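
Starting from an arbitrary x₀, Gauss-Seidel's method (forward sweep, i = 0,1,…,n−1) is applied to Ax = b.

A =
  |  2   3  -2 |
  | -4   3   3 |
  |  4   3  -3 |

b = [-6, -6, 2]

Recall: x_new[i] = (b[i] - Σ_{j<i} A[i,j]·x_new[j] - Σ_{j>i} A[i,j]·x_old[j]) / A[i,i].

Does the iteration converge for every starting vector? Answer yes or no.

A = D + L + U where D = diag(2, 3, -3).
Gauss-Seidel: T = -(D+L)⁻¹U, row 0 first, T[0,2] = -(-2)/(2) = +1.0000; later rows by forward substitution.
  T[0,:] = [+0.0000  -1.5000  +1.0000]
  T[1,:] = [+0.0000  -2.0000  +0.3333]
  T[2,:] = [+0.0000  -4.0000  +1.6667]
|roots of det(T-λI)|: 1.5907, 1.2573, 0.0000.
ρ(T) = max|λ| = 1.5907; 1.5907 > 1: divergent.

no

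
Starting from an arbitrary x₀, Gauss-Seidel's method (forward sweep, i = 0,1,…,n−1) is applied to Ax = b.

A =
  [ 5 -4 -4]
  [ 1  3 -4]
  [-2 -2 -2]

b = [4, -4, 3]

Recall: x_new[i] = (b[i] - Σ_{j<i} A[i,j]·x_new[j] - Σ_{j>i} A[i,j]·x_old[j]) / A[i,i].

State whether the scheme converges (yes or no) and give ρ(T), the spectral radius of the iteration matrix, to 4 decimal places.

no, ρ = 1.3333

Diagonal D = diag(5, 3, -2); L, U strict lower/upper.
Gauss-Seidel: T = -(D+L)⁻¹U, row 0 first, T[0,1] = -(-4)/(5) = +0.8000; later rows by forward substitution.
  T[0,:] = [+0.0000 +0.8000 +0.8000]
  T[1,:] = [+0.0000 -0.2667 +1.0667]
  T[2,:] = [+0.0000 -0.5333 -1.8667]
|eigenvalues of T|: 1.3333, 0.8000, 0.0000.
ρ = 1.3333; 1.3333 > 1: divergent.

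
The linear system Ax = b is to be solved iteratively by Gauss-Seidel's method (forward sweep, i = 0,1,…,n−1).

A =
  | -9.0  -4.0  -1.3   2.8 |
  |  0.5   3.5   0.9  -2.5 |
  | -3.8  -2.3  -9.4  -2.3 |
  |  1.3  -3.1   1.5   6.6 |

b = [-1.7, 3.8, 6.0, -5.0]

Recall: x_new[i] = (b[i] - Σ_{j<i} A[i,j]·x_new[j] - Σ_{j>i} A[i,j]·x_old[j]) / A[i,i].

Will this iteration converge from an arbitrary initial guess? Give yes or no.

yes

Diagonal D = diag(-9, 3.5, -9.4, 6.6); L, U strict lower/upper.
GS T = -(D+L)⁻¹U: row 0 first, T[0,3] = -(2.8)/(-9) = +0.3111; later rows by forward substitution.
  T[0,:] = [+0.0000 -0.4444 -0.1444 +0.3111]
  T[1,:] = [+0.0000 +0.0635 -0.2365 +0.6698]
  T[2,:] = [+0.0000 +0.1641 +0.1163 -0.5343]
  T[3,:] = [+0.0000 +0.0801 -0.1091 +0.3748]
moduli |λ_i(T)| = 0.5686, 0.0984, 0.0984, 0.0000.
spectral radius ρ = 0.5686; 0.5686 < 1 ⇒ converges.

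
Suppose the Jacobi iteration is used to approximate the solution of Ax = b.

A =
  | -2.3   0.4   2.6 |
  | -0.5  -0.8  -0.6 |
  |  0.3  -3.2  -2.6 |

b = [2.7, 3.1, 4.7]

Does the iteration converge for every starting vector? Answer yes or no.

no

Split A = D + L + U, D = diag(-2.3, -0.8, -2.6).
T_J = -D⁻¹(L+U): T[0,1] = -(0.4)/(-2.3) = +0.1739; T[0,0] = 0.
  T[0,:] = [+0.0000 +0.1739 +1.1304]
  T[1,:] = [-0.6250 +0.0000 -0.7500]
  T[2,:] = [+0.1154 -1.2308 +0.0000]
eigenvalue magnitudes: 1.2716, 0.8198, 0.8198.
ρ(T) = max|λ| = 1.2716; 1.2716 > 1: divergent.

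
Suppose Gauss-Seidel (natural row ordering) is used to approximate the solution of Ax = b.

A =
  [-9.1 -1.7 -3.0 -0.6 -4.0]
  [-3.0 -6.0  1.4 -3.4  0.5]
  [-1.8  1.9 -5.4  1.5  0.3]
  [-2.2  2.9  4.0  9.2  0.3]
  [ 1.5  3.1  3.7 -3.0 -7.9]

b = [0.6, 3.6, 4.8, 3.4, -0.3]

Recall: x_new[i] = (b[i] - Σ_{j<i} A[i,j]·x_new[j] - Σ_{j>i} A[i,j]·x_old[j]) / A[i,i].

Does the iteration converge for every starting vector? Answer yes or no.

yes

A = D + L + U where D = diag(-9.1, -6, -5.4, 9.2, -7.9).
T_GS = -(D+L)⁻¹U: row 0 first, T[0,4] = -(-4)/(-9.1) = -0.4396; later rows by forward substitution.
  T[0,:] = [+0.0000  -0.1868  -0.3297  -0.0659  -0.4396]
  T[1,:] = [+0.0000  +0.0934  +0.3982  -0.5337  +0.3031]
  T[2,:] = [+0.0000  +0.0951  +0.2500  +0.1120  +0.3087]
  T[3,:] = [+0.0000  -0.1155  -0.3130  +0.1038  -0.3675]
  T[4,:] = [+0.0000  +0.0896  +0.3296  -0.2089  +0.3196]
|λ(T)| sorted: 0.8362, 0.1445, 0.0657, 0.0094, 0.0000.
ρ = 0.8362; 0.8362 < 1: convergent.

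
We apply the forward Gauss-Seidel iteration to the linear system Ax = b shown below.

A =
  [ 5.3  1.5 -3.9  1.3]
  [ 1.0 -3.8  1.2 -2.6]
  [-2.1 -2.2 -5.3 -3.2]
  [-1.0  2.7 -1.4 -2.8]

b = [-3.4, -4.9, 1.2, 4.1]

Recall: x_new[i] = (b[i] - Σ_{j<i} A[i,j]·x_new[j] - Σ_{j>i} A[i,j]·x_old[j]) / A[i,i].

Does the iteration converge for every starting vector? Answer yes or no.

Let D = diag(5.3, -3.8, -5.3, -2.8); L, U the strict triangles.
T_GS = -(D+L)⁻¹U: row 0 first, T[0,3] = -(1.3)/(5.3) = -0.2453; later rows by forward substitution.
  T[0,:] = [+0.0000 -0.2830 +0.7358 -0.2453]
  T[1,:] = [+0.0000 -0.0745 +0.5094 -0.7488]
  T[2,:] = [+0.0000 +0.1431 -0.5030 -0.1958]
  T[3,:] = [+0.0000 -0.0423 +0.4799 -0.5365]
|λ(T)| sorted: 0.6235, 0.4162, 0.0743, 0.0000.
spectral radius ρ = 0.6235; 0.6235 < 1 ⇒ converges.

yes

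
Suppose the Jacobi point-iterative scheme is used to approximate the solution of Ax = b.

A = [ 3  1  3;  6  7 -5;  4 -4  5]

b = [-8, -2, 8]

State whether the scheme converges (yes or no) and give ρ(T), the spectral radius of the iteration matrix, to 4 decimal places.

no, ρ = 1.4974

Split A = D + L + U, D = diag(3, 7, 5).
T_J = -D⁻¹(L+U): T[2,1] = -(-4)/(5) = +0.8000; T[2,2] = 0.
  T[0,:] = [+0.0000  -0.3333  -1.0000]
  T[1,:] = [-0.8571  +0.0000  +0.7143]
  T[2,:] = [-0.8000  +0.8000  +0.0000]
|roots of det(T-λI)|: 1.4974, 0.7649, 0.7649.
ρ(T) = max|λ| = 1.4974; 1.4974 > 1 ⇒ diverges.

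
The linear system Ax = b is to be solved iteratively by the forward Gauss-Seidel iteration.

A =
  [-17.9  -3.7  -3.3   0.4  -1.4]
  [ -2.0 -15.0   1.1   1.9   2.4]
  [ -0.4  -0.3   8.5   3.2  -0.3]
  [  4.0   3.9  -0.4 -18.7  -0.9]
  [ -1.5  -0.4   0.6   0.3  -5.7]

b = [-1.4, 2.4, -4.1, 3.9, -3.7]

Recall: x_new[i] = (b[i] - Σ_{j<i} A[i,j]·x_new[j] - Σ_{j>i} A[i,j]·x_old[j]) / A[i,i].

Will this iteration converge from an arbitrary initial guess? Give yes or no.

Write A = D+L+U with D = diag(-17.9, -15, 8.5, -18.7, -5.7).
T_GS = -(D+L)⁻¹U: row 0 first, T[0,1] = -(-3.7)/(-17.9) = -0.2067; later rows by forward substitution.
  T[0,:] = [+0.0000  -0.2067  -0.1844  +0.0223  -0.0782]
  T[1,:] = [+0.0000  +0.0276  +0.0979  +0.1237  +0.1704]
  T[2,:] = [+0.0000  -0.0088  -0.0052  -0.3711  +0.0376]
  T[3,:] = [+0.0000  -0.0383  -0.0189  +0.0385  -0.0301]
  T[4,:] = [+0.0000  +0.0495  +0.0401  -0.0516  +0.0110]
|roots of det(T-λI)|: 0.1881, 0.0834, 0.0834, 0.0553, 0.0000.
ρ = 0.1881; 0.1881 < 1, so it converges for any x₀.

yes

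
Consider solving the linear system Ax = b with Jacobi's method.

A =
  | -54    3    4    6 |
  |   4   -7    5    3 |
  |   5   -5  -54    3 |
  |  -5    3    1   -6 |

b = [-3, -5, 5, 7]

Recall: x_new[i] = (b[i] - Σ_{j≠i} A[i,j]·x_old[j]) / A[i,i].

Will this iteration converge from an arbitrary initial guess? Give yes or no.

Write A = D+L+U with D = diag(-54, -7, -54, -6).
Jacobi: T = -D⁻¹(L+U), T[0,2] = -(4)/(-54) = +0.0741; T[0,0] = 0.
  T[0,:] = [+0.0000, +0.0556, +0.0741, +0.1111]
  T[1,:] = [+0.5714, +0.0000, +0.7143, +0.4286]
  T[2,:] = [+0.0926, -0.0926, +0.0000, +0.0556]
  T[3,:] = [-0.8333, +0.5000, +0.1667, +0.0000]
|eigenvalues of T|: 0.3787, 0.2912, 0.2912, 0.0946.
spectral radius ρ = 0.3787; 0.3787 < 1: convergent.

yes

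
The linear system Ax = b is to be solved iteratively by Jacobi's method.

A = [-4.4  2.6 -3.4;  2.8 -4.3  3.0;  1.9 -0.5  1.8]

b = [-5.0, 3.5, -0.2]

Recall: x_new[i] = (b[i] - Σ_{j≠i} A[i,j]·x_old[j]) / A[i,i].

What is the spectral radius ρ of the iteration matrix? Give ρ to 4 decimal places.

1.3492

Split A = D + L + U, D = diag(-4.4, -4.3, 1.8).
Jacobi: T = -D⁻¹(L+U), T[2,1] = -(-0.5)/(1.8) = +0.2778; T[2,2] = 0.
  T[0,:] = [+0.0000 +0.5909 -0.7727]
  T[1,:] = [+0.6512 +0.0000 +0.6977]
  T[2,:] = [-1.0556 +0.2778 +0.0000]
|roots of det(T-λI)|: 1.3492, 0.8448, 0.5044.
ρ = 1.3492; 1.3492 > 1: divergent.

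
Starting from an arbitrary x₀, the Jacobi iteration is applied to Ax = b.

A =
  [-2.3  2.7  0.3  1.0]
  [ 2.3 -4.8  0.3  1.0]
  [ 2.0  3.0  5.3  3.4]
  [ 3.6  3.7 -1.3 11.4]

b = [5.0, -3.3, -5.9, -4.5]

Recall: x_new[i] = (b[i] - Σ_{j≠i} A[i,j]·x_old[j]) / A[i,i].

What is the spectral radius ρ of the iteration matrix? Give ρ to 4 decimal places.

Write A = D+L+U with D = diag(-2.3, -4.8, 5.3, 11.4).
T_J = -D⁻¹(L+U): T[2,1] = -(3)/(5.3) = -0.5660; T[2,2] = 0.
  T[0,:] = [+0.0000 +1.1739 +0.1304 +0.4348]
  T[1,:] = [+0.4792 +0.0000 +0.0625 +0.2083]
  T[2,:] = [-0.3774 -0.5660 +0.0000 -0.6415]
  T[3,:] = [-0.3158 -0.3246 +0.1140 +0.0000]
|roots of det(T-λI)|: 0.7427, 0.4733, 0.4733, 0.2708.
ρ = 0.7427; 0.7427 < 1, so it converges for any x₀.

0.7427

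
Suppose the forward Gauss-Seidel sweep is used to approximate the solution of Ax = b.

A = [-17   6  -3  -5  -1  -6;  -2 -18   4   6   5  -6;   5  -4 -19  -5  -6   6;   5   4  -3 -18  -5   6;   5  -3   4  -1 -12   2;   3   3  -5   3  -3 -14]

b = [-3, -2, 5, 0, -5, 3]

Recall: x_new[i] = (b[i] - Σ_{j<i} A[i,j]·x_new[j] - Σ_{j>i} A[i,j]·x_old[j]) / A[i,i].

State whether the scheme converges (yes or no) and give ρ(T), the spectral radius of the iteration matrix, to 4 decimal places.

Split A = D + L + U, D = diag(-17, -18, -19, -18, -12, -14).
GS T = -(D+L)⁻¹U: row 0 first, T[0,4] = -(-1)/(-17) = -0.0588; later rows by forward substitution.
  T[0,:] = [+0.0000  +0.3529  -0.1765  -0.2941  -0.0588  -0.3529]
  T[1,:] = [+0.0000  -0.0392  +0.2418  +0.3660  +0.2843  -0.2941]
  T[2,:] = [+0.0000  +0.1011  -0.0974  -0.4176  -0.3911  +0.2848]
  T[3,:] = [+0.0000  +0.0725  +0.0209  +0.0692  -0.1657  +0.1225]
  T[4,:] = [+0.0000  +0.1845  -0.1682  -0.3590  -0.2122  +0.1779]
  T[5,:] = [+0.0000  +0.0071  +0.0893  +0.2563  +0.1979  -0.2523]
eigenvalue magnitudes: 0.8345, 0.1912, 0.1264, 0.1264, 0.0803, 0.0000.
ρ = 0.8345; 0.8345 < 1: convergent.

yes, ρ = 0.8345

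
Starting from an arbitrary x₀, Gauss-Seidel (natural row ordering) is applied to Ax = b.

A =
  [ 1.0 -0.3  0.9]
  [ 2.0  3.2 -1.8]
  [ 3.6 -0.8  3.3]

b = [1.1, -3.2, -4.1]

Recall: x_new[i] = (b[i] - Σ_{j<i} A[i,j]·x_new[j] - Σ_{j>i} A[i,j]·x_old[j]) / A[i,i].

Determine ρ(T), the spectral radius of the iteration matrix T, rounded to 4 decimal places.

0.8506

Write A = D+L+U with D = diag(1, 3.2, 3.3).
Gauss-Seidel: T = -(D+L)⁻¹U, row 0 first, T[0,2] = -(0.9)/(1) = -0.9000; later rows by forward substitution.
  T[0,:] = [+0.0000  +0.3000  -0.9000]
  T[1,:] = [+0.0000  -0.1875  +1.1250]
  T[2,:] = [+0.0000  -0.3727  +1.2545]
eigenvalue magnitudes: 0.8506, 0.2164, 0.0000.
ρ = 0.8506; 0.8506 < 1, so it converges for any x₀.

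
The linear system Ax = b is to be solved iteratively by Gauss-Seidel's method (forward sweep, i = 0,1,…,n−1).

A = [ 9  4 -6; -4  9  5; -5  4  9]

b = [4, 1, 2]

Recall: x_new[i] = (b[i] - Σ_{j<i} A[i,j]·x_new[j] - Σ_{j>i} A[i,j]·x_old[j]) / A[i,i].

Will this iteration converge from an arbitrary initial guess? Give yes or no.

Split A = D + L + U, D = diag(9, 9, 9).
T_GS = -(D+L)⁻¹U: row 0 first, T[0,1] = -(4)/(9) = -0.4444; later rows by forward substitution.
  T[0,:] = [+0.0000, -0.4444, +0.6667]
  T[1,:] = [+0.0000, -0.1975, -0.2593]
  T[2,:] = [+0.0000, -0.1591, +0.4856]
eigenvalue magnitudes: 0.5414, 0.2534, 0.0000.
ρ(T) = max|λ| = 0.5414; 0.5414 < 1: convergent.

yes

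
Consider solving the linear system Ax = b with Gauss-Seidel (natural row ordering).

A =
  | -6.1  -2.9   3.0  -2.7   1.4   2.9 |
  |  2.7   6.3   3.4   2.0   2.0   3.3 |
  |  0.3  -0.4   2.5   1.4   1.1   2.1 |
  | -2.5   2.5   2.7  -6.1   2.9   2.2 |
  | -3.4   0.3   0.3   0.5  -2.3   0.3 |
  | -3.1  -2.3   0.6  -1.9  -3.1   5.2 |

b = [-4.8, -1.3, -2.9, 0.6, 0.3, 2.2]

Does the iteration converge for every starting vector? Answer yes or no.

Let D = diag(-6.1, 6.3, 2.5, -6.1, -2.3, 5.2); L, U the strict triangles.
GS T = -(D+L)⁻¹U: row 0 first, T[0,1] = -(-2.9)/(-6.1) = -0.4754; later rows by forward substitution.
  T[0,:] = [+0.0000, -0.4754, +0.4918, -0.4426, +0.2295, +0.4754]
  T[1,:] = [+0.0000, +0.2037, -0.7505, -0.1278, -0.4158, -0.7276]
  T[2,:] = [+0.0000, +0.0896, -0.1791, -0.5273, -0.5341, -1.0135]
  T[3,:] = [+0.0000, +0.3180, -0.5884, -0.1044, -0.0255, -0.5809]
  T[4,:] = [+0.0000, +0.8102, -0.9762, +0.5462, -0.4687, -0.9257]
  T[5,:] = [+0.0000, +0.3956, -0.8150, +0.0279, -0.2742, -0.6856]
|eigenvalues of T|: 1.4564, 0.8296, 0.4761, 0.1819, 0.0508, 0.0000.
spectral radius ρ = 1.4564; 1.4564 > 1 ⇒ diverges.

no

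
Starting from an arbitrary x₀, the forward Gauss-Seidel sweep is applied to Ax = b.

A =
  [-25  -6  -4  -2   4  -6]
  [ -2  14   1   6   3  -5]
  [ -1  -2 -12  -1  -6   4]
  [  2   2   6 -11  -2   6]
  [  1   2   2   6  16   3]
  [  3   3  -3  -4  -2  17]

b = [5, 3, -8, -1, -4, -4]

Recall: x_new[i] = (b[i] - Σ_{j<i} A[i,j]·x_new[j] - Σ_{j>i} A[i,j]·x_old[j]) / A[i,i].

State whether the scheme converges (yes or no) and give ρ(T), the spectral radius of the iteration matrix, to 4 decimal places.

yes, ρ = 0.5162

Split A = D + L + U, D = diag(-25, 14, -12, -11, 16, 17).
T_GS = -(D+L)⁻¹U: row 0 first, T[0,3] = -(-2)/(-25) = -0.0800; later rows by forward substitution.
  T[0,:] = [+0.0000, -0.2400, -0.1600, -0.0800, +0.1600, -0.2400]
  T[1,:] = [+0.0000, -0.0343, -0.0943, -0.4400, -0.1914, +0.3229]
  T[2,:] = [+0.0000, +0.0257, +0.0290, -0.0033, -0.4814, +0.2995]
  T[3,:] = [+0.0000, -0.0358, -0.0304, -0.0964, -0.4501, +0.7239]
  T[4,:] = [+0.0000, +0.0295, +0.0296, +0.0966, +0.2429, -0.5218]
  T[5,:] = [+0.0000, +0.0480, +0.0463, +0.0799, -0.1567, +0.1472]
moduli |λ_i(T)| = 0.5162, 0.1776, 0.1776, 0.1068, 0.0049, 0.0000.
ρ(T) = max|λ| = 0.5162; 0.5162 < 1: convergent.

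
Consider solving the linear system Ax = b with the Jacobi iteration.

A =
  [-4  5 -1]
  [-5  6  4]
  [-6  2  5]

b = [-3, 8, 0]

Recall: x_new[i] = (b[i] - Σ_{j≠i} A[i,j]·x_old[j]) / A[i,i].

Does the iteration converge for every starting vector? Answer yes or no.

A = D + L + U where D = diag(-4, 6, 5).
Jacobi T = -D⁻¹(L+U): T[2,0] = -(-6)/(5) = +1.2000; T[2,2] = 0.
  T[0,:] = [+0.0000 +1.2500 -0.2500]
  T[1,:] = [+0.8333 +0.0000 -0.6667]
  T[2,:] = [+1.2000 -0.4000 +0.0000]
moduli |λ_i(T)| = 1.3075, 0.8373, 0.8373.
ρ(T) = max|λ| = 1.3075; 1.3075 > 1: divergent.

no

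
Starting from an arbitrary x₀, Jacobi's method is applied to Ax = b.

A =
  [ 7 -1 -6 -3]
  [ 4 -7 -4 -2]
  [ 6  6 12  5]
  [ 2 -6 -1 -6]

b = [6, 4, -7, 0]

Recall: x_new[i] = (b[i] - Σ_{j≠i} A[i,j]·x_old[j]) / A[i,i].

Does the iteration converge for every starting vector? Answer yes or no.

Split A = D + L + U, D = diag(7, -7, 12, -6).
T_J = -D⁻¹(L+U): T[3,1] = -(-6)/(-6) = -1.0000; T[3,3] = 0.
  T[0,:] = [+0.0000  +0.1429  +0.8571  +0.4286]
  T[1,:] = [+0.5714  +0.0000  -0.5714  -0.2857]
  T[2,:] = [-0.5000  -0.5000  +0.0000  -0.4167]
  T[3,:] = [+0.3333  -1.0000  -0.1667  +0.0000]
moduli |λ_i(T)| = 1.1463, 0.7816, 0.7816, 0.3238.
ρ = 1.1463; 1.1463 > 1, so it fails to converge.

no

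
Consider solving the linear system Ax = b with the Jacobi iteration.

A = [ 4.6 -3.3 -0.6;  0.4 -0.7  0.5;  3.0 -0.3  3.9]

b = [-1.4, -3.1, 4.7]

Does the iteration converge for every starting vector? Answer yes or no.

Diagonal D = diag(4.6, -0.7, 3.9); L, U strict lower/upper.
Jacobi: T = -D⁻¹(L+U), T[1,0] = -(0.4)/(-0.7) = +0.5714; T[1,1] = 0.
  T[0,:] = [+0.0000  +0.7174  +0.1304]
  T[1,:] = [+0.5714  +0.0000  +0.7143]
  T[2,:] = [-0.7692  +0.0769  +0.0000]
moduli |λ_i(T)| = 0.8939, 0.6592, 0.6592.
ρ = 0.8939; 0.8939 < 1, so it converges for any x₀.

yes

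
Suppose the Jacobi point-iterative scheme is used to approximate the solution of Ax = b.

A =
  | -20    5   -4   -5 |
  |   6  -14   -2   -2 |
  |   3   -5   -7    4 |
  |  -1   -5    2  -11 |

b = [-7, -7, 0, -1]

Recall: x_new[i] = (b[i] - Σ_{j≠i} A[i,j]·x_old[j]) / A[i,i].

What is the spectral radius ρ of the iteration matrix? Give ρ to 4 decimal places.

0.7418

Diagonal D = diag(-20, -14, -7, -11); L, U strict lower/upper.
T_J = -D⁻¹(L+U): T[0,3] = -(-5)/(-20) = -0.2500; T[0,0] = 0.
  T[0,:] = [+0.0000 +0.2500 -0.2000 -0.2500]
  T[1,:] = [+0.4286 +0.0000 -0.1429 -0.1429]
  T[2,:] = [+0.4286 -0.7143 +0.0000 +0.5714]
  T[3,:] = [-0.0909 -0.4545 +0.1818 +0.0000]
|λ(T)| sorted: 0.7418, 0.3236, 0.3236, 0.2866.
ρ(T) = max|λ| = 0.7418; 0.7418 < 1 ⇒ converges.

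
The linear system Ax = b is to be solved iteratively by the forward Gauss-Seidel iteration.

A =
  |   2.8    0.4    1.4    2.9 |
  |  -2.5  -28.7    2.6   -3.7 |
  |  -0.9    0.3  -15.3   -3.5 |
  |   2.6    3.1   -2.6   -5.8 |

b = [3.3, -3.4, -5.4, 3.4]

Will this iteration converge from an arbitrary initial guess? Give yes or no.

Write A = D+L+U with D = diag(2.8, -28.7, -15.3, -5.8).
GS T = -(D+L)⁻¹U: row 0 first, T[0,3] = -(2.9)/(2.8) = -1.0357; later rows by forward substitution.
  T[0,:] = [+0.0000  -0.1429  -0.5000  -1.0357]
  T[1,:] = [+0.0000  +0.0124  +0.1341  -0.0387]
  T[2,:] = [+0.0000  +0.0086  +0.0320  -0.1686]
  T[3,:] = [+0.0000  -0.0613  -0.1668  -0.4094]
|eigenvalues of T|: 0.4651, 0.1233, 0.0231, 0.0000.
ρ = 0.4651; 0.4651 < 1 ⇒ converges.

yes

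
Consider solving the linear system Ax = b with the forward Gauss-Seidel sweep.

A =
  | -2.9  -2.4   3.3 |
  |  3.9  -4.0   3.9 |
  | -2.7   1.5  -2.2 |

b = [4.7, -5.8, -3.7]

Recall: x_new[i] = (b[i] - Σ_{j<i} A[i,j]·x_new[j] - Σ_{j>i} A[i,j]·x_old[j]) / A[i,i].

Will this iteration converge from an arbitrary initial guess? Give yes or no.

A = D + L + U where D = diag(-2.9, -4, -2.2).
GS T = -(D+L)⁻¹U: row 0 first, T[0,2] = -(3.3)/(-2.9) = +1.1379; later rows by forward substitution.
  T[0,:] = [+0.0000, -0.8276, +1.1379]
  T[1,:] = [+0.0000, -0.8069, +2.0845]
  T[2,:] = [+0.0000, +0.4655, +0.0247]
|eigenvalues of T|: 1.4603, 0.6781, 0.0000.
ρ = 1.4603; 1.4603 > 1: divergent.

no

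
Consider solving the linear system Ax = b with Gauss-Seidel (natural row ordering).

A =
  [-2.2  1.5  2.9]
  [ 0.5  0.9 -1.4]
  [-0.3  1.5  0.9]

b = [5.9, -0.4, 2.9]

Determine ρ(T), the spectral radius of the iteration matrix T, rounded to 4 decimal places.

Diagonal D = diag(-2.2, 0.9, 0.9); L, U strict lower/upper.
Gauss-Seidel: T = -(D+L)⁻¹U, row 0 first, T[0,1] = -(1.5)/(-2.2) = +0.6818; later rows by forward substitution.
  T[0,:] = [+0.0000 +0.6818 +1.3182]
  T[1,:] = [+0.0000 -0.3788 +0.8232]
  T[2,:] = [+0.0000 +0.8586 -0.9327]
|roots of det(T-λI)|: 1.5409, 0.2294, 0.0000.
ρ = 1.5409; 1.5409 > 1 ⇒ diverges.

1.5409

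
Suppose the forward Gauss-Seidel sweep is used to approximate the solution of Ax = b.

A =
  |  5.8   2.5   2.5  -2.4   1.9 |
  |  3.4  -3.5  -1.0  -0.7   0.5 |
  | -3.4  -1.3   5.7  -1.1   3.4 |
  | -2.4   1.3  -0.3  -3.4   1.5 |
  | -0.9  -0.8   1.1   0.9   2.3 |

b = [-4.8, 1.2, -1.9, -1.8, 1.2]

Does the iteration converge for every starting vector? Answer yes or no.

Split A = D + L + U, D = diag(5.8, -3.5, 5.7, -3.4, 2.3).
GS T = -(D+L)⁻¹U: row 0 first, T[0,3] = -(-2.4)/(5.8) = +0.4138; later rows by forward substitution.
  T[0,:] = [+0.0000  -0.4310  -0.4310  +0.4138  -0.3276]
  T[1,:] = [+0.0000  -0.4187  -0.7044  +0.2020  -0.1754]
  T[2,:] = [+0.0000  -0.3526  -0.4178  +0.4859  -0.8319]
  T[3,:] = [+0.0000  +0.1753  +0.0718  -0.2577  +0.6788]
  T[4,:] = [+0.0000  -0.2143  -0.2420  +0.1007  -0.0569]
|λ(T)| sorted: 1.3191, 0.2040, 0.2040, 0.0748, 0.0000.
ρ(T) = max|λ| = 1.3191; 1.3191 > 1 ⇒ diverges.

no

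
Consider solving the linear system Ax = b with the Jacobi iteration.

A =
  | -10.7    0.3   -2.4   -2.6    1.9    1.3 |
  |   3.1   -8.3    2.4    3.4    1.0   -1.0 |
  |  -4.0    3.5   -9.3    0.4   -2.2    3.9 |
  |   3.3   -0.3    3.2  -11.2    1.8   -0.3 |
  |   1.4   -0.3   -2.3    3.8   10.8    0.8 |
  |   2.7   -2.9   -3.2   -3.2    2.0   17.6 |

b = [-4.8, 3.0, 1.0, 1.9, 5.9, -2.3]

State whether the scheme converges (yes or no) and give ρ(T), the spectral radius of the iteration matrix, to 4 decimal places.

Let D = diag(-10.7, -8.3, -9.3, -11.2, 10.8, 17.6); L, U the strict triangles.
Jacobi T = -D⁻¹(L+U): T[3,1] = -(-0.3)/(-11.2) = -0.0268; T[3,3] = 0.
  T[0,:] = [+0.0000  +0.0280  -0.2243  -0.2430  +0.1776  +0.1215]
  T[1,:] = [+0.3735  +0.0000  +0.2892  +0.4096  +0.1205  -0.1205]
  T[2,:] = [-0.4301  +0.3763  +0.0000  +0.0430  -0.2366  +0.4194]
  T[3,:] = [+0.2946  -0.0268  +0.2857  +0.0000  +0.1607  -0.0268]
  T[4,:] = [-0.1296  +0.0278  +0.2130  -0.3519  +0.0000  -0.0741]
  T[5,:] = [-0.1534  +0.1648  +0.1818  +0.1818  -0.1136  +0.0000]
|λ(T)| sorted: 0.5509, 0.3592, 0.3592, 0.2163, 0.2163, 0.0216.
ρ = 0.5509; 0.5509 < 1: convergent.

yes, ρ = 0.5509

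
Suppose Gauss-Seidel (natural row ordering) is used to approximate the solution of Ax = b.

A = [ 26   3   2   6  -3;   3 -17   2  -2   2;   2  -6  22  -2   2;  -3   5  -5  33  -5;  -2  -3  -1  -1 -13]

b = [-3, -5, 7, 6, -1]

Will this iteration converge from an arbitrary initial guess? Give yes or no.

yes

A = D + L + U where D = diag(26, -17, 22, 33, -13).
GS T = -(D+L)⁻¹U: row 0 first, T[0,4] = -(-3)/(26) = +0.1154; later rows by forward substitution.
  T[0,:] = [+0.0000 -0.1154 -0.0769 -0.2308 +0.1154]
  T[1,:] = [+0.0000 -0.0204 +0.1041 -0.1584 +0.1380]
  T[2,:] = [+0.0000 +0.0049 +0.0354 +0.0687 -0.0638]
  T[3,:] = [+0.0000 -0.0067 -0.0174 +0.0134 +0.1314]
  T[4,:] = [+0.0000 +0.0226 -0.0136 +0.0657 -0.0548]
|λ(T)| sorted: 0.1644, 0.0592, 0.0544, 0.0544, 0.0000.
ρ = 0.1644; 0.1644 < 1 ⇒ converges.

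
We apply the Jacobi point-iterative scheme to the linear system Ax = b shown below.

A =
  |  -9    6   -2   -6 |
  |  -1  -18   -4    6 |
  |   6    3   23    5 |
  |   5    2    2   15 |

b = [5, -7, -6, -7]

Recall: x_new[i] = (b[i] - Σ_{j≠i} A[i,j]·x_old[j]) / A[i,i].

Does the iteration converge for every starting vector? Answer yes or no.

Split A = D + L + U, D = diag(-9, -18, 23, 15).
Jacobi: T = -D⁻¹(L+U), T[1,3] = -(6)/(-18) = +0.3333; T[1,1] = 0.
  T[0,:] = [+0.0000, +0.6667, -0.2222, -0.6667]
  T[1,:] = [-0.0556, +0.0000, -0.2222, +0.3333]
  T[2,:] = [-0.2609, -0.1304, +0.0000, -0.2174]
  T[3,:] = [-0.3333, -0.1333, -0.1333, +0.0000]
moduli |λ_i(T)| = 0.6179, 0.3817, 0.3817, 0.0318.
ρ = 0.6179; 0.6179 < 1: convergent.

yes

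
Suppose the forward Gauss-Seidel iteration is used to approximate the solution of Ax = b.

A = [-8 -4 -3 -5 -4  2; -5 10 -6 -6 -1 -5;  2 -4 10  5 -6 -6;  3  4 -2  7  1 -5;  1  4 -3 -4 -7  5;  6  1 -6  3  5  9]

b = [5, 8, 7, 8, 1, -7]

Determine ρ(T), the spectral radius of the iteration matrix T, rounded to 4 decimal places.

Write A = D+L+U with D = diag(-8, 10, 10, 7, -7, 9).
T_GS = -(D+L)⁻¹U: row 0 first, T[0,5] = -(2)/(-8) = +0.2500; later rows by forward substitution.
  T[0,:] = [+0.0000  -0.5000  -0.3750  -0.6250  -0.5000  +0.2500]
  T[1,:] = [+0.0000  -0.2500  +0.4125  +0.2875  -0.1500  +0.6250]
  T[2,:] = [+0.0000  -0.0000  +0.2400  -0.2600  +0.6400  +0.8000]
  T[3,:] = [+0.0000  +0.3571  -0.0064  +0.0293  +0.3400  +0.4786]
  T[4,:] = [+0.0000  -0.4184  +0.0830  +0.1697  -0.6257  +0.4908]
  T[5,:] = [+0.0000  +0.4745  +0.3202  +0.1074  +1.0110  -0.1350]
|eigenvalues of T|: 1.4203, 0.9550, 0.5545, 0.2154, 0.0630, 0.0000.
ρ = 1.4203; 1.4203 > 1 ⇒ diverges.

1.4203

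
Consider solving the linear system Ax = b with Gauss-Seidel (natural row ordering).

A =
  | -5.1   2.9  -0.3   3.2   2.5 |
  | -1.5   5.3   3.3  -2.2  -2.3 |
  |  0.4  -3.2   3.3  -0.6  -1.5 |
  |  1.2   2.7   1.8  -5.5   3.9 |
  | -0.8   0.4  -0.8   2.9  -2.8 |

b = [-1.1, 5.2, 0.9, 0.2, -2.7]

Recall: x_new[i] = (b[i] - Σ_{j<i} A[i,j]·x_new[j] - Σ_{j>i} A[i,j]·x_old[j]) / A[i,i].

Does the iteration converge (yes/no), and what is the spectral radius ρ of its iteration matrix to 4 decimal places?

no, ρ = 1.2960

Split A = D + L + U, D = diag(-5.1, 5.3, 3.3, -5.5, -2.8).
Gauss-Seidel: T = -(D+L)⁻¹U, row 0 first, T[0,3] = -(3.2)/(-5.1) = +0.6275; later rows by forward substitution.
  T[0,:] = [+0.0000, +0.5686, -0.0588, +0.6275, +0.4902]
  T[1,:] = [+0.0000, +0.1609, -0.6393, +0.5927, +0.5727]
  T[2,:] = [+0.0000, +0.0871, -0.6128, +0.6805, +0.9505]
  T[3,:] = [+0.0000, +0.2316, -0.5272, +0.6505, +1.4082]
  T[4,:] = [+0.0000, +0.0755, -0.4455, +0.3848, +1.1287]
|roots of det(T-λI)|: 1.2960, 0.3360, 0.2454, 0.1221, 0.0000.
spectral radius ρ = 1.2960; 1.2960 > 1, so it fails to converge.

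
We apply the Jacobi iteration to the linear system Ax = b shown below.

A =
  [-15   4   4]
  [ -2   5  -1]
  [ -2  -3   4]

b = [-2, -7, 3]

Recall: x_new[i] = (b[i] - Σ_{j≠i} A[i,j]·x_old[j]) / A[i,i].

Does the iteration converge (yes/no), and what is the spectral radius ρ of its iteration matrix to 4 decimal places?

yes, ρ = 0.7319

Write A = D+L+U with D = diag(-15, 5, 4).
Jacobi: T = -D⁻¹(L+U), T[1,0] = -(-2)/(5) = +0.4000; T[1,1] = 0.
  T[0,:] = [+0.0000, +0.2667, +0.2667]
  T[1,:] = [+0.4000, +0.0000, +0.2000]
  T[2,:] = [+0.5000, +0.7500, +0.0000]
|eigenvalues of T|: 0.7319, 0.3817, 0.3817.
ρ = 0.7319; 0.7319 < 1, so it converges for any x₀.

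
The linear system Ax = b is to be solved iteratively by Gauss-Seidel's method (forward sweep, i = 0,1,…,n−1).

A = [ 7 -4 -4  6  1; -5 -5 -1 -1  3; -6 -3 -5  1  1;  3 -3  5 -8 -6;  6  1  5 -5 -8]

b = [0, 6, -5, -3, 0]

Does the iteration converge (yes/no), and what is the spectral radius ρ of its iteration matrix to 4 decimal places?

Split A = D + L + U, D = diag(7, -5, -5, -8, -8).
GS T = -(D+L)⁻¹U: row 0 first, T[0,2] = -(-4)/(7) = +0.5714; later rows by forward substitution.
  T[0,:] = [+0.0000, +0.5714, +0.5714, -0.8571, -0.1429]
  T[1,:] = [+0.0000, -0.5714, -0.7714, +0.6571, +0.7429]
  T[2,:] = [+0.0000, -0.3429, -0.2229, +0.8343, -0.0743]
  T[3,:] = [+0.0000, +0.2143, +0.3643, -0.0464, -1.1286]
  T[4,:] = [+0.0000, +0.0089, -0.0348, -0.0103, +0.6446]
moduli |λ_i(T)| = 1.2694, 0.7530, 0.2706, 0.0497, 0.0000.
ρ = 1.2694; 1.2694 > 1: divergent.

no, ρ = 1.2694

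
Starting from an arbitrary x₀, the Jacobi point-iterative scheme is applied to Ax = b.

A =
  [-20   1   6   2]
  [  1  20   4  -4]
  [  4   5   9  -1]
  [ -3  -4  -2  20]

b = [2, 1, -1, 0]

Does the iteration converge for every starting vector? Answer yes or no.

yes

Write A = D+L+U with D = diag(-20, 20, 9, 20).
Jacobi: T = -D⁻¹(L+U), T[0,3] = -(2)/(-20) = +0.1000; T[0,0] = 0.
  T[0,:] = [+0.0000, +0.0500, +0.3000, +0.1000]
  T[1,:] = [-0.0500, +0.0000, -0.2000, +0.2000]
  T[2,:] = [-0.4444, -0.5556, +0.0000, +0.1111]
  T[3,:] = [+0.1500, +0.2000, +0.1000, +0.0000]
eigenvalue magnitudes: 0.2126, 0.1326, 0.1326, 0.0521.
ρ = 0.2126; 0.2126 < 1: convergent.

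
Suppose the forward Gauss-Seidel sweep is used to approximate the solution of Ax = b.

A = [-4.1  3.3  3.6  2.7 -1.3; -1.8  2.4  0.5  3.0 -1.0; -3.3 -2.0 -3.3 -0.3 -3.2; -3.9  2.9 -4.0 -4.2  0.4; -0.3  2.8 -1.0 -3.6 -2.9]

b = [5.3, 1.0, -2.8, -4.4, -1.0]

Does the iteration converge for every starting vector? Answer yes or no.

no

Write A = D+L+U with D = diag(-4.1, 2.4, -3.3, -4.2, -2.9).
Gauss-Seidel: T = -(D+L)⁻¹U, row 0 first, T[0,1] = -(3.3)/(-4.1) = +0.8049; later rows by forward substitution.
  T[0,:] = [+0.0000, +0.8049, +0.8780, +0.6585, -0.3171]
  T[1,:] = [+0.0000, +0.6037, +0.4502, -0.7561, +0.1789]
  T[2,:] = [+0.0000, -1.1707, -1.1509, -0.2912, -0.7610]
  T[3,:] = [+0.0000, +0.7844, +0.5916, -0.8562, +1.2379]
  T[4,:] = [+0.0000, -0.0705, +0.0063, +0.3652, -1.0688]
|λ(T)| sorted: 1.4639, 0.8095, 0.8095, 0.0002, 0.0000.
ρ(T) = max|λ| = 1.4639; 1.4639 > 1: divergent.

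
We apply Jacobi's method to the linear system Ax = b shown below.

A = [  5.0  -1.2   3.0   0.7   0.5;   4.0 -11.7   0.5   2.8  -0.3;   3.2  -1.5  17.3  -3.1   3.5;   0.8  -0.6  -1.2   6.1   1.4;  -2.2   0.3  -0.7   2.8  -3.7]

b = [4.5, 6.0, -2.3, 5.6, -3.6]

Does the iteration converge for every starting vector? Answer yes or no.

yes

Write A = D+L+U with D = diag(5, -11.7, 17.3, 6.1, -3.7).
Jacobi: T = -D⁻¹(L+U), T[1,2] = -(0.5)/(-11.7) = +0.0427; T[1,1] = 0.
  T[0,:] = [+0.0000  +0.2400  -0.6000  -0.1400  -0.1000]
  T[1,:] = [+0.3419  +0.0000  +0.0427  +0.2393  -0.0256]
  T[2,:] = [-0.1850  +0.0867  +0.0000  +0.1792  -0.2023]
  T[3,:] = [-0.1311  +0.0984  +0.1967  +0.0000  -0.2295]
  T[4,:] = [-0.5946  +0.0811  -0.1892  +0.7568  +0.0000]
moduli |λ_i(T)| = 0.6119, 0.4356, 0.4356, 0.1980, 0.1617.
ρ = 0.6119; 0.6119 < 1, so it converges for any x₀.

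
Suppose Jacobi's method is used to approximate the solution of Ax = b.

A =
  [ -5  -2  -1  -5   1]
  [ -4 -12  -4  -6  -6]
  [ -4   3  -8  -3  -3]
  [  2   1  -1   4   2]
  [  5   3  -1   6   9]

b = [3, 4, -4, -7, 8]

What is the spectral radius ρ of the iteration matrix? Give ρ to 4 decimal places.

1.3107

Write A = D+L+U with D = diag(-5, -12, -8, 4, 9).
Jacobi: T = -D⁻¹(L+U), T[3,0] = -(2)/(4) = -0.5000; T[3,3] = 0.
  T[0,:] = [+0.0000 -0.4000 -0.2000 -1.0000 +0.2000]
  T[1,:] = [-0.3333 +0.0000 -0.3333 -0.5000 -0.5000]
  T[2,:] = [-0.5000 +0.3750 +0.0000 -0.3750 -0.3750]
  T[3,:] = [-0.5000 -0.2500 +0.2500 +0.0000 -0.5000]
  T[4,:] = [-0.5556 -0.3333 +0.1111 -0.6667 +0.0000]
moduli |λ_i(T)| = 1.3107, 0.5950, 0.4210, 0.4210, 0.3518.
spectral radius ρ = 1.3107; 1.3107 > 1, so it fails to converge.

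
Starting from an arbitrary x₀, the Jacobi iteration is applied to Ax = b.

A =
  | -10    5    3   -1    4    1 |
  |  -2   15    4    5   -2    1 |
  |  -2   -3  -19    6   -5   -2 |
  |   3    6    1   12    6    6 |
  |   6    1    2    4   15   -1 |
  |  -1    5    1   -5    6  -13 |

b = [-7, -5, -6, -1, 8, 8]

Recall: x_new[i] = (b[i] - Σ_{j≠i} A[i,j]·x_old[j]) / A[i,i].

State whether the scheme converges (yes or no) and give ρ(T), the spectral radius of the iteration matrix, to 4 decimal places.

yes, ρ = 0.8619

Diagonal D = diag(-10, 15, -19, 12, 15, -13); L, U strict lower/upper.
Jacobi: T = -D⁻¹(L+U), T[2,5] = -(-2)/(-19) = -0.1053; T[2,2] = 0.
  T[0,:] = [+0.0000 +0.5000 +0.3000 -0.1000 +0.4000 +0.1000]
  T[1,:] = [+0.1333 +0.0000 -0.2667 -0.3333 +0.1333 -0.0667]
  T[2,:] = [-0.1053 -0.1579 +0.0000 +0.3158 -0.2632 -0.1053]
  T[3,:] = [-0.2500 -0.5000 -0.0833 +0.0000 -0.5000 -0.5000]
  T[4,:] = [-0.4000 -0.0667 -0.1333 -0.2667 +0.0000 +0.0667]
  T[5,:] = [-0.0769 +0.3846 +0.0769 -0.3846 +0.4615 +0.0000]
|roots of det(T-λI)|: 0.8619, 0.3801, 0.3801, 0.3530, 0.1168, 0.1025.
spectral radius ρ = 0.8619; 0.8619 < 1, so it converges for any x₀.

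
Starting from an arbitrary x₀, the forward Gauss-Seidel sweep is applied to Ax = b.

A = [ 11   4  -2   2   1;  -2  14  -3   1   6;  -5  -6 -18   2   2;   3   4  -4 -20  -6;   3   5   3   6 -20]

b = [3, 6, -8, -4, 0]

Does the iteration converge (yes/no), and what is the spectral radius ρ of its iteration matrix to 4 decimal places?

Diagonal D = diag(11, 14, -18, -20, -20); L, U strict lower/upper.
Gauss-Seidel: T = -(D+L)⁻¹U, row 0 first, T[0,4] = -(1)/(11) = -0.0909; later rows by forward substitution.
  T[0,:] = [+0.0000 -0.3636 +0.1818 -0.1818 -0.0909]
  T[1,:] = [+0.0000 -0.0519 +0.2403 -0.0974 -0.4416]
  T[2,:] = [+0.0000 +0.1183 -0.1306 +0.1941 +0.2835]
  T[3,:] = [+0.0000 -0.0886 +0.1014 -0.0856 -0.4587]
  T[4,:] = [+0.0000 -0.0764 +0.0982 -0.0482 -0.2191]
|roots of det(T-λI)|: 0.5999, 0.0960, 0.0823, 0.0823, 0.0000.
ρ(T) = max|λ| = 0.5999; 0.5999 < 1: convergent.

yes, ρ = 0.5999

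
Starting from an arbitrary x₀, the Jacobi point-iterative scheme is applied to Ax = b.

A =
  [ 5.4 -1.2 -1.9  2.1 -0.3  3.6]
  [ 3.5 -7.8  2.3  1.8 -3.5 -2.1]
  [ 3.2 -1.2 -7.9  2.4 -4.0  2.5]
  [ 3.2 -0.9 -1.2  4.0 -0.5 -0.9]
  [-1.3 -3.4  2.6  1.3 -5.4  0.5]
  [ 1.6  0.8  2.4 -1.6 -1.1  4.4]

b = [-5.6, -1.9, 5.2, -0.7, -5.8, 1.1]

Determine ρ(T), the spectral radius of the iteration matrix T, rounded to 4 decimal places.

1.1379

Split A = D + L + U, D = diag(5.4, -7.8, -7.9, 4, -5.4, 4.4).
Jacobi T = -D⁻¹(L+U): T[5,3] = -(-1.6)/(4.4) = +0.3636; T[5,5] = 0.
  T[0,:] = [+0.0000 +0.2222 +0.3519 -0.3889 +0.0556 -0.6667]
  T[1,:] = [+0.4487 +0.0000 +0.2949 +0.2308 -0.4487 -0.2692]
  T[2,:] = [+0.4051 -0.1519 +0.0000 +0.3038 -0.5063 +0.3165]
  T[3,:] = [-0.8000 +0.2250 +0.3000 +0.0000 +0.1250 +0.2250]
  T[4,:] = [-0.2407 -0.6296 +0.4815 +0.2407 +0.0000 +0.0926]
  T[5,:] = [-0.3636 -0.1818 -0.5455 +0.3636 +0.2500 +0.0000]
moduli |λ_i(T)| = 1.1379, 0.7960, 0.5213, 0.5213, 0.4135, 0.2769.
ρ(T) = max|λ| = 1.1379; 1.1379 > 1, so it fails to converge.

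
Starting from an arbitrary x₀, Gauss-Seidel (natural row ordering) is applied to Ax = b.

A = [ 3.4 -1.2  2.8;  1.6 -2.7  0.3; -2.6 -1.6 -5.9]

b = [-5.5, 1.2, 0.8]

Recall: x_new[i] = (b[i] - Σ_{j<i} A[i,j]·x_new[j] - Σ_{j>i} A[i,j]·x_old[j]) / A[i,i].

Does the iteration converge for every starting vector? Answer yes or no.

yes

Split A = D + L + U, D = diag(3.4, -2.7, -5.9).
GS T = -(D+L)⁻¹U: row 0 first, T[0,1] = -(-1.2)/(3.4) = +0.3529; later rows by forward substitution.
  T[0,:] = [+0.0000 +0.3529 -0.8235]
  T[1,:] = [+0.0000 +0.2092 -0.3769]
  T[2,:] = [+0.0000 -0.2123 +0.4651]
|roots of det(T-λI)|: 0.6476, 0.0267, 0.0000.
ρ(T) = max|λ| = 0.6476; 0.6476 < 1, so it converges for any x₀.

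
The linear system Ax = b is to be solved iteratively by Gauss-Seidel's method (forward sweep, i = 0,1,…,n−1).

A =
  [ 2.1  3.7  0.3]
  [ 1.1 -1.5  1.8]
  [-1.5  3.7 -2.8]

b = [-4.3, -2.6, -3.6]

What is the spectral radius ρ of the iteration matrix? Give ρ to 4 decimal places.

Split A = D + L + U, D = diag(2.1, -1.5, -2.8).
GS T = -(D+L)⁻¹U: row 0 first, T[0,1] = -(3.7)/(2.1) = -1.7619; later rows by forward substitution.
  T[0,:] = [+0.0000 -1.7619 -0.1429]
  T[1,:] = [+0.0000 -1.2921 +1.0952]
  T[2,:] = [+0.0000 -0.7635 +1.5238]
eigenvalue magnitudes: 1.1864, 0.9547, 0.0000.
ρ(T) = max|λ| = 1.1864; 1.1864 > 1: divergent.

1.1864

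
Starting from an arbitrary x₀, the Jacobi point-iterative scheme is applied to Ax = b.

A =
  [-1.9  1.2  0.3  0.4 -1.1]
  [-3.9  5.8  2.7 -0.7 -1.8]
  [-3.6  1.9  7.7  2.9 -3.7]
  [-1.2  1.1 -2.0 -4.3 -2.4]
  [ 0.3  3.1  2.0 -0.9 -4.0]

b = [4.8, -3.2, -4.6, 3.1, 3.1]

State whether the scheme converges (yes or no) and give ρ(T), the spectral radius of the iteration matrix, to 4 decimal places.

no, ρ = 1.2860

Write A = D+L+U with D = diag(-1.9, 5.8, 7.7, -4.3, -4).
Jacobi T = -D⁻¹(L+U): T[4,3] = -(-0.9)/(-4) = -0.2250; T[4,4] = 0.
  T[0,:] = [+0.0000, +0.6316, +0.1579, +0.2105, -0.5789]
  T[1,:] = [+0.6724, +0.0000, -0.4655, +0.1207, +0.3103]
  T[2,:] = [+0.4675, -0.2468, +0.0000, -0.3766, +0.4805]
  T[3,:] = [-0.2791, +0.2558, -0.4651, +0.0000, -0.5581]
  T[4,:] = [+0.0750, +0.7750, +0.5000, -0.2250, +0.0000]
|roots of det(T-λI)|: 1.2860, 0.8553, 0.8553, 0.4169, 0.2062.
ρ(T) = max|λ| = 1.2860; 1.2860 > 1: divergent.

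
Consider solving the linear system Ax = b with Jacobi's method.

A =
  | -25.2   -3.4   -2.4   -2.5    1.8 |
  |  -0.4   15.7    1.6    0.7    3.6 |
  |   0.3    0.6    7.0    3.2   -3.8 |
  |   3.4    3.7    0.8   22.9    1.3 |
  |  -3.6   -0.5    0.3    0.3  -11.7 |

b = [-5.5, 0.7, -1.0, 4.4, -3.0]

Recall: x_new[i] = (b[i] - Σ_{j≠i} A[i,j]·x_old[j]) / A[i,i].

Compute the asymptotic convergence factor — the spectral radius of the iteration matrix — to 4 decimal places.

A = D + L + U where D = diag(-25.2, 15.7, 7, 22.9, -11.7).
T_J = -D⁻¹(L+U): T[0,4] = -(1.8)/(-25.2) = +0.0714; T[0,0] = 0.
  T[0,:] = [+0.0000 -0.1349 -0.0952 -0.0992 +0.0714]
  T[1,:] = [+0.0255 +0.0000 -0.1019 -0.0446 -0.2293]
  T[2,:] = [-0.0429 -0.0857 +0.0000 -0.4571 +0.5429]
  T[3,:] = [-0.1485 -0.1616 -0.0349 +0.0000 -0.0568]
  T[4,:] = [-0.3077 -0.0427 +0.0256 +0.0256 +0.0000]
|eigenvalues of T|: 0.3000, 0.2134, 0.2134, 0.1557, 0.1557.
spectral radius ρ = 0.3000; 0.3000 < 1 ⇒ converges.

0.3000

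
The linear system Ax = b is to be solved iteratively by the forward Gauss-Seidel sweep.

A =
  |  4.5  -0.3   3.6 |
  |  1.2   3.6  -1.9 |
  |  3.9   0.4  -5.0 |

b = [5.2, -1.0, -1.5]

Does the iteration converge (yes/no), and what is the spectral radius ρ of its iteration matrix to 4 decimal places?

Write A = D+L+U with D = diag(4.5, 3.6, -5).
T_GS = -(D+L)⁻¹U: row 0 first, T[0,1] = -(-0.3)/(4.5) = +0.0667; later rows by forward substitution.
  T[0,:] = [+0.0000, +0.0667, -0.8000]
  T[1,:] = [+0.0000, -0.0222, +0.7944]
  T[2,:] = [+0.0000, +0.0502, -0.5604]
|roots of det(T-λI)|: 0.6265, 0.0438, 0.0000.
spectral radius ρ = 0.6265; 0.6265 < 1 ⇒ converges.

yes, ρ = 0.6265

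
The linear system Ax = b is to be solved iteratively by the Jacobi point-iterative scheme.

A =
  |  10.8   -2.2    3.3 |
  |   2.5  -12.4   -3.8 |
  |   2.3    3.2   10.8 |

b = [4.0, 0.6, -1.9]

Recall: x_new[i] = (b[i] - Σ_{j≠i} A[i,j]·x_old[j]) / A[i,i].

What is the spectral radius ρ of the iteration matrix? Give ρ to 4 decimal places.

0.5089

A = D + L + U where D = diag(10.8, -12.4, 10.8).
Jacobi T = -D⁻¹(L+U): T[2,0] = -(2.3)/(10.8) = -0.2130; T[2,2] = 0.
  T[0,:] = [+0.0000  +0.2037  -0.3056]
  T[1,:] = [+0.2016  +0.0000  -0.3065]
  T[2,:] = [-0.2130  -0.2963  +0.0000]
|eigenvalues of T|: 0.5089, 0.3068, 0.2021.
spectral radius ρ = 0.5089; 0.5089 < 1 ⇒ converges.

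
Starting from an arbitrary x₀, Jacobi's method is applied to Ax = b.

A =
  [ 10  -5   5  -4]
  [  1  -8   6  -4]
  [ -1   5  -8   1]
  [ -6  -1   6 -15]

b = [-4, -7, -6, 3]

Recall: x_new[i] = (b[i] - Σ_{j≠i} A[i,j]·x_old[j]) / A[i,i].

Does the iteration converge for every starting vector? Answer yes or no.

yes

Let D = diag(10, -8, -8, -15); L, U the strict triangles.
Jacobi T = -D⁻¹(L+U): T[3,1] = -(-1)/(-15) = -0.0667; T[3,3] = 0.
  T[0,:] = [+0.0000, +0.5000, -0.5000, +0.4000]
  T[1,:] = [+0.1250, +0.0000, +0.7500, -0.5000]
  T[2,:] = [-0.1250, +0.6250, +0.0000, +0.1250]
  T[3,:] = [-0.4000, -0.0667, +0.4000, +0.0000]
|roots of det(T-λI)|: 0.8254, 0.6101, 0.1813, 0.1813.
spectral radius ρ = 0.8254; 0.8254 < 1 ⇒ converges.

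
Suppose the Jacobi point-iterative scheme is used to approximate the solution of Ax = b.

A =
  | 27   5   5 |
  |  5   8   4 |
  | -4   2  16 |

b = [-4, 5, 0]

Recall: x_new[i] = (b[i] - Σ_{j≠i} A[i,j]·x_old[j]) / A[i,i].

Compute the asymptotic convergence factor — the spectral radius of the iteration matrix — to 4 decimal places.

0.3925

Split A = D + L + U, D = diag(27, 8, 16).
Jacobi: T = -D⁻¹(L+U), T[1,0] = -(5)/(8) = -0.6250; T[1,1] = 0.
  T[0,:] = [+0.0000, -0.1852, -0.1852]
  T[1,:] = [-0.6250, +0.0000, -0.5000]
  T[2,:] = [+0.2500, -0.1250, +0.0000]
|λ(T)| sorted: 0.3925, 0.3243, 0.0682.
ρ = 0.3925; 0.3925 < 1 ⇒ converges.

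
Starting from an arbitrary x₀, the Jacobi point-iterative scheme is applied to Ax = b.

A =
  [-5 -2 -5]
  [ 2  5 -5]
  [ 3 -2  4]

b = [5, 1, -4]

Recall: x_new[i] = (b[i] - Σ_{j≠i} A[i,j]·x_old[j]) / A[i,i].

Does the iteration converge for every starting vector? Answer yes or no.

Let D = diag(-5, 5, 4); L, U the strict triangles.
Jacobi T = -D⁻¹(L+U): T[1,2] = -(-5)/(5) = +1.0000; T[1,1] = 0.
  T[0,:] = [+0.0000 -0.4000 -1.0000]
  T[1,:] = [-0.4000 +0.0000 +1.0000]
  T[2,:] = [-0.7500 +0.5000 +0.0000]
|λ(T)| sorted: 1.3358, 0.9358, 0.4000.
ρ(T) = max|λ| = 1.3358; 1.3358 > 1 ⇒ diverges.

no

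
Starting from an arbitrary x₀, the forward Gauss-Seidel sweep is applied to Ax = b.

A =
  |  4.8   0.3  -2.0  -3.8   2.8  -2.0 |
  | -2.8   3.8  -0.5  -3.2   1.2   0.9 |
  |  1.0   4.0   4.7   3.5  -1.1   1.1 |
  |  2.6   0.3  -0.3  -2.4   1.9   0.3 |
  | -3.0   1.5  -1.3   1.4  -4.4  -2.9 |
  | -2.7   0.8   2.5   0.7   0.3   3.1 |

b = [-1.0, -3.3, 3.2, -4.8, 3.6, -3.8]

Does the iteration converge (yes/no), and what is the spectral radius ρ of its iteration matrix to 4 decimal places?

A = D + L + U where D = diag(4.8, 3.8, 4.7, -2.4, -4.4, 3.1).
T_GS = -(D+L)⁻¹U: row 0 first, T[0,3] = -(-3.8)/(4.8) = +0.7917; later rows by forward substitution.
  T[0,:] = [+0.0000 -0.0625 +0.4167 +0.7917 -0.5833 +0.4167]
  T[1,:] = [+0.0000 -0.0461 +0.4386 +1.4254 -0.7456 +0.0702]
  T[2,:] = [+0.0000 +0.0525 -0.4619 -2.1263 +0.9927 -0.3824]
  T[3,:] = [+0.0000 -0.0800 +0.5640 +1.3016 -0.0576 +0.6330]
  T[4,:] = [+0.0000 -0.0141 +0.1813 +0.9885 -0.1681 -0.6049]
  T[5,:] = [+0.0000 -0.0655 +0.4773 +1.6468 -1.0870 +0.5688]
|λ(T)| sorted: 1.2446, 0.9693, 0.6465, 0.2588, 0.0138, 0.0000.
ρ(T) = max|λ| = 1.2446; 1.2446 > 1, so it fails to converge.

no, ρ = 1.2446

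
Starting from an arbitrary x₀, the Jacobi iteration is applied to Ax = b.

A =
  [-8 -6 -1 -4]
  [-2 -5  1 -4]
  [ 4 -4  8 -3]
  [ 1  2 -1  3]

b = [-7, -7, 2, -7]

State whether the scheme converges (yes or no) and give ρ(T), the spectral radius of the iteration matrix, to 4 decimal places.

A = D + L + U where D = diag(-8, -5, 8, 3).
Jacobi T = -D⁻¹(L+U): T[1,0] = -(-2)/(-5) = -0.4000; T[1,1] = 0.
  T[0,:] = [+0.0000 -0.7500 -0.1250 -0.5000]
  T[1,:] = [-0.4000 +0.0000 +0.2000 -0.8000]
  T[2,:] = [-0.5000 +0.5000 +0.0000 +0.3750]
  T[3,:] = [-0.3333 -0.6667 +0.3333 +0.0000]
|λ(T)| sorted: 1.1894, 0.7514, 0.7514, 0.2947.
ρ(T) = max|λ| = 1.1894; 1.1894 > 1: divergent.

no, ρ = 1.1894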